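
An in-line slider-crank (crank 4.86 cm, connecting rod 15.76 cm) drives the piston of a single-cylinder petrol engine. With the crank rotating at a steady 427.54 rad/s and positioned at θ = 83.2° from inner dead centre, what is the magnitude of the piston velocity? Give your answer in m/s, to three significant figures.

21.4

ω = 427.5 rad/s
For an in-line slider-crank, x = r cosθ + √(L² − r² sin²θ), so v = −rω sinθ·[1 + r cosθ/√(L² − r² sin²θ)].
With r = 0.0486 m, L = 0.1576 m, θ = 83.2°: √(L² − r² sin²θ) = 0.15003 m.
v = −0.0486·427.5·0.99297·[1 + 0.0486·0.11840/0.15003] = -21.424 m/s.
|v| = 21.424 m/s.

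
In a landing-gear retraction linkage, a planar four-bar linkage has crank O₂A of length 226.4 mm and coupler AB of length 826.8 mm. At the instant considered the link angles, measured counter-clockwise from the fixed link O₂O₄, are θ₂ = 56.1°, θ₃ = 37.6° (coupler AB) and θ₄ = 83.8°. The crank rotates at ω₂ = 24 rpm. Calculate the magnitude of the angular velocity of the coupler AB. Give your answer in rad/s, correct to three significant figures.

ω₂ = 2.513 rad/s (from 24 rpm).
Differentiating the loop-closure r₂e^{iθ₂}+r₃e^{iθ₃}=r₁+r₄e^{iθ₄} gives r₂ω₂e^{iθ₂}+r₃ω₃e^{iθ₃}=r₄ω₄e^{iθ₄}.
Eliminating the other unknown: ω₃ = r₂ω₂ sin(θ₄−θ₂) / [r₃ sin(θ₃−θ₄)].
Numerator sine = +0.46484; denominator sine = -0.72176.
Result = 0.2264·2.513·(+0.46484) / (0.8268·(-0.72176)) = -0.44323 rad/s; magnitude 0.44323 rad/s.

0.443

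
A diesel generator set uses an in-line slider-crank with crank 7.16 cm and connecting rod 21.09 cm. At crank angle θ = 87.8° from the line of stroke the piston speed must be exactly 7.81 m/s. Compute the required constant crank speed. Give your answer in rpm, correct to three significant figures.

1030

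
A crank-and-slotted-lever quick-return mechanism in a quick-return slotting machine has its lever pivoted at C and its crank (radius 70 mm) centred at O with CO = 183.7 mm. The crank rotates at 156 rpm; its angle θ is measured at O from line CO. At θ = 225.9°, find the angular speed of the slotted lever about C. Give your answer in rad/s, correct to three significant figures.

ω = 16.34 rad/s (from 156 rpm).
Crank pin A relative to C: A = (d + r cosθ, r sinθ); lever angle φ = atan2(r sinθ, d + r cosθ).
Differentiating tanφ: φ̇ = rω(d cosθ + r)/(d² + r² + 2dr cosθ).
d² + r² + 2dr cosθ = |CA|² = 0.0207482 m²;  d cosθ + r = -0.057839 m.
|ω_lever| = |0.07·16.34·-0.057839| / 0.0207482 = 3.1878 rad/s.

3.19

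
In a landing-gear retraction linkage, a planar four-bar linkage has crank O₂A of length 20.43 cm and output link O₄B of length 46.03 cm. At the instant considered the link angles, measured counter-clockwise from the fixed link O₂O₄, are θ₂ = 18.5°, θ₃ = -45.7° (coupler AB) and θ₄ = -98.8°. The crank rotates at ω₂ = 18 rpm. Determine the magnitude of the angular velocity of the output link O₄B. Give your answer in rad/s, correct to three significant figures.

0.942

ω₂ = 1.885 rad/s (from 18 rpm).
Differentiating the loop-closure r₂e^{iθ₂}+r₃e^{iθ₃}=r₁+r₄e^{iθ₄} gives r₂ω₂e^{iθ₂}+r₃ω₃e^{iθ₃}=r₄ω₄e^{iθ₄}.
Eliminating the other unknown: ω₄ = r₂ω₂ sin(θ₂−θ₃) / [r₄ sin(θ₄−θ₃)].
Numerator sine = +0.90032; denominator sine = -0.79968.
Result = 0.2043·1.885·(+0.90032) / (0.4603·(-0.79968)) = -0.9419 rad/s; magnitude 0.9419 rad/s.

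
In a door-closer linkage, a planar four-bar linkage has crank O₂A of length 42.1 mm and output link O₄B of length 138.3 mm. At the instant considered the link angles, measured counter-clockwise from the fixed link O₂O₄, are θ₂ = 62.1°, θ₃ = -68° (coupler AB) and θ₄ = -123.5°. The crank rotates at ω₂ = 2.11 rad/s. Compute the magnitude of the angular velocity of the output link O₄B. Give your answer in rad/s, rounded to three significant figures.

0.596

ω₂ = 2.11 rad/s
Differentiating the loop-closure r₂e^{iθ₂}+r₃e^{iθ₃}=r₁+r₄e^{iθ₄} gives r₂ω₂e^{iθ₂}+r₃ω₃e^{iθ₃}=r₄ω₄e^{iθ₄}.
Eliminating the other unknown: ω₄ = r₂ω₂ sin(θ₂−θ₃) / [r₄ sin(θ₄−θ₃)].
Numerator sine = +0.76492; denominator sine = -0.82413.
Result = 0.0421·2.11·(+0.76492) / (0.1383·(-0.82413)) = -0.59616 rad/s; magnitude 0.59616 rad/s.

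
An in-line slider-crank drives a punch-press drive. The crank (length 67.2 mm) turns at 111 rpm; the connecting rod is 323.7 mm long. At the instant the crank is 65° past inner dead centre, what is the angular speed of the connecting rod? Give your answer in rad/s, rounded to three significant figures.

1.04

ω = 11.62 rad/s (converted from 111 rpm).
The rod makes angle φ with the slider axis where L sinφ = r sinθ; differentiating, L cosφ·φ̇ = r ω cosθ.
L cosφ = √(L² − r² sin²θ) = 0.31792 m.
|ω_rod| = r ω |cosθ| / √(L² − r² sin²θ) = 0.0672·11.62·0.42262/0.31792 = 1.0384 rad/s.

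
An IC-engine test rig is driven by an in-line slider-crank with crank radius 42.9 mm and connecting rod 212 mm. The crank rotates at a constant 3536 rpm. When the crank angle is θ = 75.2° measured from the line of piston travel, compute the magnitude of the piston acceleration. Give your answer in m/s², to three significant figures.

ω = 2π·3536/60 = 370.3 rad/s
x(θ) = r cosθ + √(L² − r² sin²θ); with ω constant, a = ω²·d²x/dθ².
d²x/dθ² = −r cosθ − r²(cos2θ)/√u − r⁴ sin²2θ/(4u^{3/2}),  u = L² − r² sin²θ = 0.0432237 m².
Substituting r = 0.0429 m, L = 0.212 m, θ = 75.2°: d²x/dθ² = -0.0032846 m.
a = ω²·d²x/dθ² = (370.3)²·(-0.0032846) = -450.37 m/s²;  |a| = 450.37 m/s².

450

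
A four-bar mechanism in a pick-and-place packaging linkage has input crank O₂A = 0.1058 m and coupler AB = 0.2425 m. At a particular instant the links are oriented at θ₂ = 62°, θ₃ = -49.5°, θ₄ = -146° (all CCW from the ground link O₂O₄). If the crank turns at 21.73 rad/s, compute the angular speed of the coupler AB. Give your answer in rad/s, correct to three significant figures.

ω₂ = 21.73 rad/s
Differentiating the loop-closure r₂e^{iθ₂}+r₃e^{iθ₃}=r₁+r₄e^{iθ₄} gives r₂ω₂e^{iθ₂}+r₃ω₃e^{iθ₃}=r₄ω₄e^{iθ₄}.
Eliminating the other unknown: ω₃ = r₂ω₂ sin(θ₄−θ₂) / [r₃ sin(θ₃−θ₄)].
Numerator sine = +0.46947; denominator sine = +0.99357.
Result = 0.1058·21.73·(+0.46947) / (0.2425·(+0.99357)) = +4.4796 rad/s; magnitude 4.4796 rad/s.

4.48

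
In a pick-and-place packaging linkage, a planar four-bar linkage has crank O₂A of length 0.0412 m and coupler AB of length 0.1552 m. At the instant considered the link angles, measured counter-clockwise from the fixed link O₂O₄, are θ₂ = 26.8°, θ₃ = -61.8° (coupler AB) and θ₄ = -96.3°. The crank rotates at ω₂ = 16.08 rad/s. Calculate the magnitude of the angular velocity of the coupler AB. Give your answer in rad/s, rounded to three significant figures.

ω₂ = 16.08 rad/s
Differentiating the loop-closure r₂e^{iθ₂}+r₃e^{iθ₃}=r₁+r₄e^{iθ₄} gives r₂ω₂e^{iθ₂}+r₃ω₃e^{iθ₃}=r₄ω₄e^{iθ₄}.
Eliminating the other unknown: ω₃ = r₂ω₂ sin(θ₄−θ₂) / [r₃ sin(θ₃−θ₄)].
Numerator sine = -0.83772; denominator sine = +0.56641.
Result = 0.0412·16.08·(-0.83772) / (0.1552·(+0.56641)) = -6.3134 rad/s; magnitude 6.3134 rad/s.

6.31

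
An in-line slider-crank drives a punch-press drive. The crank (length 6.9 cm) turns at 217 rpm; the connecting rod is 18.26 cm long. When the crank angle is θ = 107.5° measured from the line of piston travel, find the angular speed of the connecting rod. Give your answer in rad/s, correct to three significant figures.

2.77

ω = 22.72 rad/s (converted from 217 rpm).
The rod makes angle φ with the slider axis where L sinφ = r sinθ; differentiating, L cosφ·φ̇ = r ω cosθ.
L cosφ = √(L² − r² sin²θ) = 0.17033 m.
|ω_rod| = r ω |cosθ| / √(L² − r² sin²θ) = 0.069·22.72·0.30071/0.17033 = 2.7681 rad/s.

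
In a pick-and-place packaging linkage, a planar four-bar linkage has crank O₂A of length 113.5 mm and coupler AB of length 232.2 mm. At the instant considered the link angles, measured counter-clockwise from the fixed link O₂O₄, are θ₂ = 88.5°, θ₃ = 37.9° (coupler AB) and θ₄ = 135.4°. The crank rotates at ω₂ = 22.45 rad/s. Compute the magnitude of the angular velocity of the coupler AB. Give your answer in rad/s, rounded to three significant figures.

ω₂ = 22.45 rad/s
Differentiating the loop-closure r₂e^{iθ₂}+r₃e^{iθ₃}=r₁+r₄e^{iθ₄} gives r₂ω₂e^{iθ₂}+r₃ω₃e^{iθ₃}=r₄ω₄e^{iθ₄}.
Eliminating the other unknown: ω₃ = r₂ω₂ sin(θ₄−θ₂) / [r₃ sin(θ₃−θ₄)].
Numerator sine = +0.73016; denominator sine = -0.99144.
Result = 0.1135·22.45·(+0.73016) / (0.2322·(-0.99144)) = -8.0817 rad/s; magnitude 8.0817 rad/s.

8.08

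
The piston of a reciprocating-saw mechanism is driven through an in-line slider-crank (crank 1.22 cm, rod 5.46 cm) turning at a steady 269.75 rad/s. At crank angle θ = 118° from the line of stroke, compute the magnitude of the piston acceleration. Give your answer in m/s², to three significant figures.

ω = 269.8 rad/s
x(θ) = r cosθ + √(L² − r² sin²θ); with ω constant, a = ω²·d²x/dθ².
d²x/dθ² = −r cosθ − r²(cos2θ)/√u − r⁴ sin²2θ/(4u^{3/2}),  u = L² − r² sin²θ = 0.00286512 m².
Substituting r = 0.0122 m, L = 0.0546 m, θ = 118°: d²x/dθ² = +0.0072577 m.
a = ω²·d²x/dθ² = (269.8)²·(+0.0072577) = +528.1 m/s²;  |a| = 528.1 m/s².

528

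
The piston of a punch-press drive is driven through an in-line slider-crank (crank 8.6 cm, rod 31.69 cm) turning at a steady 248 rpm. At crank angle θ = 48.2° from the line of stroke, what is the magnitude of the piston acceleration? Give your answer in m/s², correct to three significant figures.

ω = 2π·248/60 = 25.97 rad/s
x(θ) = r cosθ + √(L² − r² sin²θ); with ω constant, a = ω²·d²x/dθ².
d²x/dθ² = −r cosθ − r²(cos2θ)/√u − r⁴ sin²2θ/(4u^{3/2}),  u = L² − r² sin²θ = 0.0963154 m².
Substituting r = 0.086 m, L = 0.3169 m, θ = 48.2°: d²x/dθ² = -0.055117 m.
a = ω²·d²x/dθ² = (25.97)²·(-0.055117) = -37.175 m/s²;  |a| = 37.175 m/s².

37.2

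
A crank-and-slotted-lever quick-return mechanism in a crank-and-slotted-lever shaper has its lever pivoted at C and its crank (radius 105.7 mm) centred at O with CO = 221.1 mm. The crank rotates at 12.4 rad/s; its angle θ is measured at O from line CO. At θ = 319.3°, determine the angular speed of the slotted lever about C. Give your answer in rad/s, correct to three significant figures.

3.75

ω = 12.4 rad/s
Crank pin A relative to C: A = (d + r cosθ, r sinθ); lever angle φ = atan2(r sinθ, d + r cosθ).
Differentiating tanφ: φ̇ = rω(d cosθ + r)/(d² + r² + 2dr cosθ).
d² + r² + 2dr cosθ = |CA|² = 0.0954933 m²;  d cosθ + r = +0.27332 m.
|ω_lever| = |0.1057·12.4·+0.27332| / 0.0954933 = 3.7515 rad/s.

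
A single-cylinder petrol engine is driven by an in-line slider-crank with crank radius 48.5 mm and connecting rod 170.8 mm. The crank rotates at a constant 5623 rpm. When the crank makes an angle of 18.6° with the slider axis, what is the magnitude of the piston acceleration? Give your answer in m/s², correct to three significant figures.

19800

ω = 2π·5623/60 = 588.8 rad/s
x(θ) = r cosθ + √(L² − r² sin²θ); with ω constant, a = ω²·d²x/dθ².
d²x/dθ² = −r cosθ − r²(cos2θ)/√u − r⁴ sin²2θ/(4u^{3/2}),  u = L² − r² sin²θ = 0.0289333 m².
Substituting r = 0.0485 m, L = 0.1708 m, θ = 18.6°: d²x/dθ² = -0.057085 m.
a = ω²·d²x/dθ² = (588.8)²·(-0.057085) = -19793 m/s²;  |a| = 19793 m/s².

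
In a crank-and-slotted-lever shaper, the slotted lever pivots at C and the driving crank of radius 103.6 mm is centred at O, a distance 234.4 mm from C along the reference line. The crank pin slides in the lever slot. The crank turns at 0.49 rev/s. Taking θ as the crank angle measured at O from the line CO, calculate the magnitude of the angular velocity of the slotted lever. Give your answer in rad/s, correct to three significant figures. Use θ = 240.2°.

ω = 3.079 rad/s (from 0.49 rev/s).
Crank pin A relative to C: A = (d + r cosθ, r sinθ); lever angle φ = atan2(r sinθ, d + r cosθ).
Differentiating tanφ: φ̇ = rω(d cosθ + r)/(d² + r² + 2dr cosθ).
d² + r² + 2dr cosθ = |CA|² = 0.0415394 m²;  d cosθ + r = -0.012891 m.
|ω_lever| = |0.1036·3.079·-0.012891| / 0.0415394 = 0.098981 rad/s.

0.0990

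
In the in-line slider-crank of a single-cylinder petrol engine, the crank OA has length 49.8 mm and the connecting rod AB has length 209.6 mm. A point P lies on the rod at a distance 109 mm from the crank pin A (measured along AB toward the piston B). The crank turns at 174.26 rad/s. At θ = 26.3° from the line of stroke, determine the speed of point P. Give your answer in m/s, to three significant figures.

5.67

ω = 174.3 rad/s.  Crank-pin speed |V_A| = rω = 8.6781 m/s, perpendicular to OA.
Rod angle: sinφ = −(r/L) sinθ ⇒ φ = -6.043°; ω_rod = −rω cosθ/√(L²−r²sin²θ) = -37.325 rad/s.
V_P = V_A + ω_rod × AP, with AP = 0.109 m along the rod.
Components: V_Px = −rω sinθ − a·ω_rod·sinφ = -4.2733 m/s;  V_Py = rω cosθ + a·ω_rod·cosφ = +3.734 m/s.
|V_P| = √(V_Px² + V_Py²) = 5.6749 m/s.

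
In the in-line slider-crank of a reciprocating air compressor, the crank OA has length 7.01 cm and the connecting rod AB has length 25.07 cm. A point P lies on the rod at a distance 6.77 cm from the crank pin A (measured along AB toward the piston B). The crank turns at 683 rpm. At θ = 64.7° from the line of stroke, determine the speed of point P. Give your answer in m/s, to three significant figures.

ω = 71.52 rad/s.  Crank-pin speed |V_A| = rω = 5.0138 m/s, perpendicular to OA.
Rod angle: sinφ = −(r/L) sinθ ⇒ φ = -14.643°; ω_rod = −rω cosθ/√(L²−r²sin²θ) = -8.8337 rad/s.
V_P = V_A + ω_rod × AP, with AP = 0.0677 m along the rod.
Components: V_Px = −rω sinθ − a·ω_rod·sinφ = -4.6841 m/s;  V_Py = rω cosθ + a·ω_rod·cosφ = +1.5641 m/s.
|V_P| = √(V_Px² + V_Py²) = 4.9383 m/s.

4.94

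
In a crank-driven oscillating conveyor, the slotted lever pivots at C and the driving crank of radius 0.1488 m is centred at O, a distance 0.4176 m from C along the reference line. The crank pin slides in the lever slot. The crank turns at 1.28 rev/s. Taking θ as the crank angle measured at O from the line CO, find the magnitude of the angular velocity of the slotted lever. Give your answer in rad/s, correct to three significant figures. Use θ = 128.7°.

1.13

ω = 8.042 rad/s (from 1.28 rev/s).
Crank pin A relative to C: A = (d + r cosθ, r sinθ); lever angle φ = atan2(r sinθ, d + r cosθ).
Differentiating tanφ: φ̇ = rω(d cosθ + r)/(d² + r² + 2dr cosθ).
d² + r² + 2dr cosθ = |CA|² = 0.118827 m²;  d cosθ + r = -0.1123 m.
|ω_lever| = |0.1488·8.042·-0.1123| / 0.118827 = 1.131 rad/s.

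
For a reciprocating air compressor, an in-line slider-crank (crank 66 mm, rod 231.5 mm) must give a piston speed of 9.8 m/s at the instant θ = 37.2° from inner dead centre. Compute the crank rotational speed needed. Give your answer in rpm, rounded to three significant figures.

1910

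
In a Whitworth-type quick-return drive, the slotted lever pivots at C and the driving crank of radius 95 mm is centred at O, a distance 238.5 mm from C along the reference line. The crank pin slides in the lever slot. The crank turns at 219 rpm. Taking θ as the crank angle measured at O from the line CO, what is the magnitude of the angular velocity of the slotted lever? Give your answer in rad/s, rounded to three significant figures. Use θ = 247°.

0.0818

ω = 22.93 rad/s (from 219 rpm).
Crank pin A relative to C: A = (d + r cosθ, r sinθ); lever angle φ = atan2(r sinθ, d + r cosθ).
Differentiating tanφ: φ̇ = rω(d cosθ + r)/(d² + r² + 2dr cosθ).
d² + r² + 2dr cosθ = |CA|² = 0.0482013 m²;  d cosθ + r = +0.0018106 m.
|ω_lever| = |0.095·22.93·+0.0018106| / 0.0482013 = 0.08184 rad/s.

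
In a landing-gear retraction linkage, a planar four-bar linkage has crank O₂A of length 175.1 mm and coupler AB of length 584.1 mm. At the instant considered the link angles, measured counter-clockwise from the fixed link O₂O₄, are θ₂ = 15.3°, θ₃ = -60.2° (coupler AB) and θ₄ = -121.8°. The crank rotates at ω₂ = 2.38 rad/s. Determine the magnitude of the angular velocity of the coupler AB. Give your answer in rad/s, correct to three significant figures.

0.552

ω₂ = 2.38 rad/s
Differentiating the loop-closure r₂e^{iθ₂}+r₃e^{iθ₃}=r₁+r₄e^{iθ₄} gives r₂ω₂e^{iθ₂}+r₃ω₃e^{iθ₃}=r₄ω₄e^{iθ₄}.
Eliminating the other unknown: ω₃ = r₂ω₂ sin(θ₄−θ₂) / [r₃ sin(θ₃−θ₄)].
Numerator sine = -0.68072; denominator sine = +0.87965.
Result = 0.1751·2.38·(-0.68072) / (0.5841·(+0.87965)) = -0.55212 rad/s; magnitude 0.55212 rad/s.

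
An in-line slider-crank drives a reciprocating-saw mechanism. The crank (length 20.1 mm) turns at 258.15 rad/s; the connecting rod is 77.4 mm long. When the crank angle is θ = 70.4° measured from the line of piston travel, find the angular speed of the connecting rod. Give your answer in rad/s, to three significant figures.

ω = 258.1 rad/s
The rod makes angle φ with the slider axis where L sinφ = r sinθ; differentiating, L cosφ·φ̇ = r ω cosθ.
L cosφ = √(L² − r² sin²θ) = 0.075048 m.
|ω_rod| = r ω |cosθ| / √(L² − r² sin²θ) = 0.0201·258.1·0.33545/0.075048 = 23.193 rad/s.

23.2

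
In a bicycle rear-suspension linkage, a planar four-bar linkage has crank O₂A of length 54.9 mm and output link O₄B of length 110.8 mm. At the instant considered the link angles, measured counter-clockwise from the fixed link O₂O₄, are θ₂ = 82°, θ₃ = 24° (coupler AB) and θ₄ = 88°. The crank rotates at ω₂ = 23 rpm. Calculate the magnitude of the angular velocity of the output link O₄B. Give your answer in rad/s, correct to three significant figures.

ω₂ = 2.409 rad/s (from 23 rpm).
Differentiating the loop-closure r₂e^{iθ₂}+r₃e^{iθ₃}=r₁+r₄e^{iθ₄} gives r₂ω₂e^{iθ₂}+r₃ω₃e^{iθ₃}=r₄ω₄e^{iθ₄}.
Eliminating the other unknown: ω₄ = r₂ω₂ sin(θ₂−θ₃) / [r₄ sin(θ₄−θ₃)].
Numerator sine = +0.84805; denominator sine = +0.89879.
Result = 0.0549·2.409·(+0.84805) / (0.1108·(+0.89879)) = +1.126 rad/s; magnitude 1.126 rad/s.

1.13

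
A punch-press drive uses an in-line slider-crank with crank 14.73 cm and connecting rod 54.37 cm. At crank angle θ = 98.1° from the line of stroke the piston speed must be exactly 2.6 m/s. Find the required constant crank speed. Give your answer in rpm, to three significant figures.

177

For an in-line slider-crank, |v_piston| = rω|sinθ|·[1 + r cosθ/√(L² − r² sin²θ)].
With r = 0.1473 m, L = 0.5437 m, θ = 98.1°: the bracketed kinematic factor |dx/dθ| = 0.14005 m.
ω = v/|dx/dθ| = 2.6/0.14005 = 18.565 rad/s.
N = 60ω/(2π) = 177.28 rpm.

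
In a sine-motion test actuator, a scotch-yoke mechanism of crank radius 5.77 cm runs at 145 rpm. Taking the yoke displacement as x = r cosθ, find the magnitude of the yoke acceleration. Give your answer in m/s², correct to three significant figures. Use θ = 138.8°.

ω = 15.18 rad/s (from 145 rpm).
x = r cosθ ⇒ ẍ = −rω² cosθ (ω constant).
|a| = rω²|cosθ| = 0.0577·(15.18)²·|cos 138.8°| = 10.01 m/s².

10.0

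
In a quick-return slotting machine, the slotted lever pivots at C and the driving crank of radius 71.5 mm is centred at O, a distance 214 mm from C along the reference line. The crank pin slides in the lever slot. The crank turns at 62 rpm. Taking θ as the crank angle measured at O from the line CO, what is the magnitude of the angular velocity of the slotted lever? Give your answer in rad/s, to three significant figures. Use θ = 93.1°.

ω = 6.493 rad/s (from 62 rpm).
Crank pin A relative to C: A = (d + r cosθ, r sinθ); lever angle φ = atan2(r sinθ, d + r cosθ).
Differentiating tanφ: φ̇ = rω(d cosθ + r)/(d² + r² + 2dr cosθ).
d² + r² + 2dr cosθ = |CA|² = 0.0492533 m²;  d cosθ + r = +0.059927 m.
|ω_lever| = |0.0715·6.493·+0.059927| / 0.0492533 = 0.56483 rad/s.

0.565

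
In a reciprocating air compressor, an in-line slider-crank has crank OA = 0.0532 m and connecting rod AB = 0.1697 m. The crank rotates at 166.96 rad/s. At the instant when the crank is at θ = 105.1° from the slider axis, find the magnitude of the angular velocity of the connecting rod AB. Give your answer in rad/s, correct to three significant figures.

ω = 167 rad/s
The rod makes angle φ with the slider axis where L sinφ = r sinθ; differentiating, L cosφ·φ̇ = r ω cosθ.
L cosφ = √(L² − r² sin²θ) = 0.16174 m.
|ω_rod| = r ω |cosθ| / √(L² − r² sin²θ) = 0.0532·167·0.26050/0.16174 = 14.306 rad/s.

14.3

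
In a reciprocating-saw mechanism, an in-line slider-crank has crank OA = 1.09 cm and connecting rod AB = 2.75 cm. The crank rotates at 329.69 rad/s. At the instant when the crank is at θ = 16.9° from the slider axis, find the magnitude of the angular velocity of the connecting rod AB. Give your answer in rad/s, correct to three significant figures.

126

ω = 329.7 rad/s
The rod makes angle φ with the slider axis where L sinφ = r sinθ; differentiating, L cosφ·φ̇ = r ω cosθ.
L cosφ = √(L² − r² sin²θ) = 0.027317 m.
|ω_rod| = r ω |cosθ| / √(L² − r² sin²θ) = 0.0109·329.7·0.95681/0.027317 = 125.87 rad/s.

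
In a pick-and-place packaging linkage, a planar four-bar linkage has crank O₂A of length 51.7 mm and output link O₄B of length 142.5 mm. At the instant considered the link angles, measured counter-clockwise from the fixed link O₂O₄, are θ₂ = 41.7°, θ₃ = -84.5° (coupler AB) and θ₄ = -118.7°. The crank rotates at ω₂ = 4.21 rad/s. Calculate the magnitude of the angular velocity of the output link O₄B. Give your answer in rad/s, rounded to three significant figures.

2.19

ω₂ = 4.21 rad/s
Differentiating the loop-closure r₂e^{iθ₂}+r₃e^{iθ₃}=r₁+r₄e^{iθ₄} gives r₂ω₂e^{iθ₂}+r₃ω₃e^{iθ₃}=r₄ω₄e^{iθ₄}.
Eliminating the other unknown: ω₄ = r₂ω₂ sin(θ₂−θ₃) / [r₄ sin(θ₄−θ₃)].
Numerator sine = +0.80696; denominator sine = -0.56208.
Result = 0.0517·4.21·(+0.80696) / (0.1425·(-0.56208)) = -2.1929 rad/s; magnitude 2.1929 rad/s.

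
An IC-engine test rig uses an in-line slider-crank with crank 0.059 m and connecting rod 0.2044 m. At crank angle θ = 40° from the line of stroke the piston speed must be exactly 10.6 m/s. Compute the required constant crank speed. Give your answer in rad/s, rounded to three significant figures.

For an in-line slider-crank, |v_piston| = rω|sinθ|·[1 + r cosθ/√(L² − r² sin²θ)].
With r = 0.059 m, L = 0.2044 m, θ = 40°: the bracketed kinematic factor |dx/dθ| = 0.046458 m.
ω = v/|dx/dθ| = 10.6/0.046458 = 228.16 rad/s.

228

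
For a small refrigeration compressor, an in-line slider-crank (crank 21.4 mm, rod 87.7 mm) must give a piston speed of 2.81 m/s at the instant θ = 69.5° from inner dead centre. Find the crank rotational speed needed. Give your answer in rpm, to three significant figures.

For an in-line slider-crank, |v_piston| = rω|sinθ|·[1 + r cosθ/√(L² − r² sin²θ)].
With r = 0.0214 m, L = 0.0877 m, θ = 69.5°: the bracketed kinematic factor |dx/dθ| = 0.021804 m.
ω = v/|dx/dθ| = 2.81/0.021804 = 128.87 rad/s.
N = 60ω/(2π) = 1230.7 rpm.

1230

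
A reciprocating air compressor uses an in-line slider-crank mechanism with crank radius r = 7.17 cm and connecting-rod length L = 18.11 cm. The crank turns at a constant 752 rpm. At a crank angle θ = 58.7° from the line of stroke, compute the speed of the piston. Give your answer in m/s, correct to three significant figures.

5.88

ω = 2π·752/60 = 78.75 rad/s
For an in-line slider-crank, x = r cosθ + √(L² − r² sin²θ), so v = −rω sinθ·[1 + r cosθ/√(L² − r² sin²θ)].
With r = 0.0717 m, L = 0.1811 m, θ = 58.7°: √(L² − r² sin²θ) = 0.17042 m.
v = −0.0717·78.75·0.85446·[1 + 0.0717·0.51952/0.17042] = -5.8791 m/s.
|v| = 5.8791 m/s.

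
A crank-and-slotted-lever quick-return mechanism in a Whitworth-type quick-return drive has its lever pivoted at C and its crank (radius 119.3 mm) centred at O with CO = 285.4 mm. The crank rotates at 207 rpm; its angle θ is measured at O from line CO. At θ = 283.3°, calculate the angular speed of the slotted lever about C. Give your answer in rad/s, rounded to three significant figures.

4.30

ω = 21.68 rad/s (from 207 rpm).
Crank pin A relative to C: A = (d + r cosθ, r sinθ); lever angle φ = atan2(r sinθ, d + r cosθ).
Differentiating tanφ: φ̇ = rω(d cosθ + r)/(d² + r² + 2dr cosθ).
d² + r² + 2dr cosθ = |CA|² = 0.111351 m²;  d cosθ + r = +0.18496 m.
|ω_lever| = |0.1193·21.68·+0.18496| / 0.111351 = 4.2955 rad/s.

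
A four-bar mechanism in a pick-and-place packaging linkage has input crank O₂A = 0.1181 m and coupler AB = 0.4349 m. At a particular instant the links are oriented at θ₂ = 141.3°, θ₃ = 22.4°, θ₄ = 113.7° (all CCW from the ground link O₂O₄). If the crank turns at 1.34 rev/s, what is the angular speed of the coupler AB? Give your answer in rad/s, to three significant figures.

1.06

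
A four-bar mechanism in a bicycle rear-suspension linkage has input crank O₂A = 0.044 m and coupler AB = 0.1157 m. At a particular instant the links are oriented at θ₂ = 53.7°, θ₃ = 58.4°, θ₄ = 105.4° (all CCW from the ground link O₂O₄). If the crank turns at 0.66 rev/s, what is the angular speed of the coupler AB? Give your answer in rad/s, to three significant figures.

1.69

ω₂ = 4.147 rad/s (from 0.66 rev/s).
Differentiating the loop-closure r₂e^{iθ₂}+r₃e^{iθ₃}=r₁+r₄e^{iθ₄} gives r₂ω₂e^{iθ₂}+r₃ω₃e^{iθ₃}=r₄ω₄e^{iθ₄}.
Eliminating the other unknown: ω₃ = r₂ω₂ sin(θ₄−θ₂) / [r₃ sin(θ₃−θ₄)].
Numerator sine = +0.78478; denominator sine = -0.73135.
Result = 0.044·4.147·(+0.78478) / (0.1157·(-0.73135)) = -1.6922 rad/s; magnitude 1.6922 rad/s.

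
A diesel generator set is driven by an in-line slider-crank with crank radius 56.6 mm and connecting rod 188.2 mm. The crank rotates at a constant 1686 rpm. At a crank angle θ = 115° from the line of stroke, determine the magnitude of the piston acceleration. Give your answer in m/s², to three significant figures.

1090

ω = 2π·1686/60 = 176.6 rad/s
x(θ) = r cosθ + √(L² − r² sin²θ); with ω constant, a = ω²·d²x/dθ².
d²x/dθ² = −r cosθ − r²(cos2θ)/√u − r⁴ sin²2θ/(4u^{3/2}),  u = L² − r² sin²θ = 0.0327879 m².
Substituting r = 0.0566 m, L = 0.1882 m, θ = 115°: d²x/dθ² = +0.035039 m.
a = ω²·d²x/dθ² = (176.6)²·(+0.035039) = +1092.2 m/s²;  |a| = 1092.2 m/s².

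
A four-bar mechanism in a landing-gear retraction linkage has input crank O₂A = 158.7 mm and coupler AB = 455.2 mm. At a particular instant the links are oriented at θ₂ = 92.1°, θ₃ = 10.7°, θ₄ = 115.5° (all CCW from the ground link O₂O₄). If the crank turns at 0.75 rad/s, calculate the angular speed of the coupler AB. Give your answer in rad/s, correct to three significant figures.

0.107

ω₂ = 0.75 rad/s
Differentiating the loop-closure r₂e^{iθ₂}+r₃e^{iθ₃}=r₁+r₄e^{iθ₄} gives r₂ω₂e^{iθ₂}+r₃ω₃e^{iθ₃}=r₄ω₄e^{iθ₄}.
Eliminating the other unknown: ω₃ = r₂ω₂ sin(θ₄−θ₂) / [r₃ sin(θ₃−θ₄)].
Numerator sine = +0.39715; denominator sine = -0.96682.
Result = 0.1587·0.75·(+0.39715) / (0.4552·(-0.96682)) = -0.10741 rad/s; magnitude 0.10741 rad/s.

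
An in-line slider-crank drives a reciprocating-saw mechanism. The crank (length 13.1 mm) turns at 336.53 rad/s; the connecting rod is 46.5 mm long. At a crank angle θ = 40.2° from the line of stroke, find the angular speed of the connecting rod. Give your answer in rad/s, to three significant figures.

73.6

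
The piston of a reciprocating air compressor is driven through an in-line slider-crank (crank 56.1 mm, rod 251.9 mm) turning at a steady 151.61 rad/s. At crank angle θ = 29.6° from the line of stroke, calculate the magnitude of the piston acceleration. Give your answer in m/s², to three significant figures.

1270

ω = 151.6 rad/s
x(θ) = r cosθ + √(L² − r² sin²θ); with ω constant, a = ω²·d²x/dθ².
d²x/dθ² = −r cosθ − r²(cos2θ)/√u − r⁴ sin²2θ/(4u^{3/2}),  u = L² − r² sin²θ = 0.0626858 m².
Substituting r = 0.0561 m, L = 0.2519 m, θ = 29.6°: d²x/dθ² = -0.055332 m.
a = ω²·d²x/dθ² = (151.6)²·(-0.055332) = -1271.8 m/s²;  |a| = 1271.8 m/s².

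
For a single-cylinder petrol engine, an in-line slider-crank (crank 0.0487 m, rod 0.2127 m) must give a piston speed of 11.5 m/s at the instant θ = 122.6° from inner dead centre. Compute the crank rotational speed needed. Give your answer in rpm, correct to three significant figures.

For an in-line slider-crank, |v_piston| = rω|sinθ|·[1 + r cosθ/√(L² − r² sin²θ)].
With r = 0.0487 m, L = 0.2127 m, θ = 122.6°: the bracketed kinematic factor |dx/dθ| = 0.03587 m.
ω = v/|dx/dθ| = 11.5/0.03587 = 320.61 rad/s.
N = 60ω/(2π) = 3061.6 rpm.

3060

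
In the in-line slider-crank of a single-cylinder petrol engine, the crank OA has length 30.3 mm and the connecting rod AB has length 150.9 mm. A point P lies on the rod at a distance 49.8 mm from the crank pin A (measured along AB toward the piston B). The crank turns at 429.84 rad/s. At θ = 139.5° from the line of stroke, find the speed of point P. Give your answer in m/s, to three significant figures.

ω = 429.8 rad/s.  Crank-pin speed |V_A| = rω = 13.024 m/s, perpendicular to OA.
Rod angle: sinφ = −(r/L) sinθ ⇒ φ = -7.493°; ω_rod = −rω cosθ/√(L²−r²sin²θ) = +66.196 rad/s.
V_P = V_A + ω_rod × AP, with AP = 0.0498 m along the rod.
Components: V_Px = −rω sinθ − a·ω_rod·sinφ = -8.0286 m/s;  V_Py = rω cosθ + a·ω_rod·cosφ = -6.6352 m/s.
|V_P| = √(V_Px² + V_Py²) = 10.416 m/s.

10.4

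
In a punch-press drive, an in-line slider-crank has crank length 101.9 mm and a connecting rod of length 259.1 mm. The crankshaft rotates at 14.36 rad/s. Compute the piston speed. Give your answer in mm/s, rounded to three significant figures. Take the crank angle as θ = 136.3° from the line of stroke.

ω = 14.36 rad/s
For an in-line slider-crank, x = r cosθ + √(L² − r² sin²θ), so v = −rω sinθ·[1 + r cosθ/√(L² − r² sin²θ)].
With r = 0.1019 m, L = 0.2591 m, θ = 136.3°: √(L² − r² sin²θ) = 0.24935 m.
v = −0.1019·14.36·0.69088·[1 + 0.1019·-0.72297/0.24935] = -0.71227 m/s.
|v| = 0.71227 m/s = 712.27 mm/s.

712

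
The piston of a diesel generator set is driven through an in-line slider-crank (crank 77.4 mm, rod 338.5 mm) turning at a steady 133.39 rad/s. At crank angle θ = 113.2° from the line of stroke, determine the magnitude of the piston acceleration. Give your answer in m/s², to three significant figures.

762

ω = 133.4 rad/s
x(θ) = r cosθ + √(L² − r² sin²θ); with ω constant, a = ω²·d²x/dθ².
d²x/dθ² = −r cosθ − r²(cos2θ)/√u − r⁴ sin²2θ/(4u^{3/2}),  u = L² − r² sin²θ = 0.109521 m².
Substituting r = 0.0774 m, L = 0.3385 m, θ = 113.2°: d²x/dθ² = +0.042845 m.
a = ω²·d²x/dθ² = (133.4)²·(+0.042845) = +762.34 m/s²;  |a| = 762.34 m/s².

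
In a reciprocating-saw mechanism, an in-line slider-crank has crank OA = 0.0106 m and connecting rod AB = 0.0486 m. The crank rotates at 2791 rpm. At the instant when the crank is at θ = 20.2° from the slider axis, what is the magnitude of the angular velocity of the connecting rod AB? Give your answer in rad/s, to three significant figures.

60.0

ω = 292.3 rad/s (converted from 2791 rpm).
The rod makes angle φ with the slider axis where L sinφ = r sinθ; differentiating, L cosφ·φ̇ = r ω cosθ.
L cosφ = √(L² − r² sin²θ) = 0.048462 m.
|ω_rod| = r ω |cosθ| / √(L² − r² sin²θ) = 0.0106·292.3·0.93849/0.048462 = 59.996 rad/s.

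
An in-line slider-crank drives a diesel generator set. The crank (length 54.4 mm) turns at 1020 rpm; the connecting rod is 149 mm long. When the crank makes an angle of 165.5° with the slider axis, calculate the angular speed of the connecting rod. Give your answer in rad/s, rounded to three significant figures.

37.9

ω = 106.8 rad/s (converted from 1020 rpm).
The rod makes angle φ with the slider axis where L sinφ = r sinθ; differentiating, L cosφ·φ̇ = r ω cosθ.
L cosφ = √(L² − r² sin²θ) = 0.14838 m.
|ω_rod| = r ω |cosθ| / √(L² − r² sin²θ) = 0.0544·106.8·0.96815/0.14838 = 37.914 rad/s.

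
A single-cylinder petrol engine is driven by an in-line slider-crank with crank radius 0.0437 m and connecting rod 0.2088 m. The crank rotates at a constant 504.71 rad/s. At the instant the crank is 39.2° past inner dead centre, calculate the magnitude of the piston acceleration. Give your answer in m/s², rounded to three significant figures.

9120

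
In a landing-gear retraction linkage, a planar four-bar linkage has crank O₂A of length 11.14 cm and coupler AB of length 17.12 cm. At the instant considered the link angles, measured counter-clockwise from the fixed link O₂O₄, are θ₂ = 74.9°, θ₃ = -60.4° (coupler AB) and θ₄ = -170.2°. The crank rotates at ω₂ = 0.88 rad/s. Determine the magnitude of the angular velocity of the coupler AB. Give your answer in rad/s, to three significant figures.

ω₂ = 0.88 rad/s
Differentiating the loop-closure r₂e^{iθ₂}+r₃e^{iθ₃}=r₁+r₄e^{iθ₄} gives r₂ω₂e^{iθ₂}+r₃ω₃e^{iθ₃}=r₄ω₄e^{iθ₄}.
Eliminating the other unknown: ω₃ = r₂ω₂ sin(θ₄−θ₂) / [r₃ sin(θ₃−θ₄)].
Numerator sine = +0.90704; denominator sine = +0.94088.
Result = 0.1114·0.88·(+0.90704) / (0.1712·(+0.94088)) = +0.55202 rad/s; magnitude 0.55202 rad/s.

0.552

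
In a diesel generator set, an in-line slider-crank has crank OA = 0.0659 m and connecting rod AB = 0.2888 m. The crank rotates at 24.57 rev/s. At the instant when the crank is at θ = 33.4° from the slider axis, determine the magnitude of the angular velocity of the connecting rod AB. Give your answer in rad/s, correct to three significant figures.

29.6

ω = 154.4 rad/s (converted from 24.57 rev/s).
The rod makes angle φ with the slider axis where L sinφ = r sinθ; differentiating, L cosφ·φ̇ = r ω cosθ.
L cosφ = √(L² − r² sin²θ) = 0.28651 m.
|ω_rod| = r ω |cosθ| / √(L² − r² sin²θ) = 0.0659·154.4·0.83485/0.28651 = 29.644 rad/s.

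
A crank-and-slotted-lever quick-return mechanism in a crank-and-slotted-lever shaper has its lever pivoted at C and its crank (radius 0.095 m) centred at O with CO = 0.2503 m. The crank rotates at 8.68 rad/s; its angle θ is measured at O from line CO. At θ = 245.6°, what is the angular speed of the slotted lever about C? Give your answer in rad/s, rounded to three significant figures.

0.133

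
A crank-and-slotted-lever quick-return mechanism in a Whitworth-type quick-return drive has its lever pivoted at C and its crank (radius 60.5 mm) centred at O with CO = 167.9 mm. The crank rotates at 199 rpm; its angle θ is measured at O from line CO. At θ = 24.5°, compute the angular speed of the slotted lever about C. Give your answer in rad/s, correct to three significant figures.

ω = 20.84 rad/s (from 199 rpm).
Crank pin A relative to C: A = (d + r cosθ, r sinθ); lever angle φ = atan2(r sinθ, d + r cosθ).
Differentiating tanφ: φ̇ = rω(d cosθ + r)/(d² + r² + 2dr cosθ).
d² + r² + 2dr cosθ = |CA|² = 0.0503373 m²;  d cosθ + r = +0.21328 m.
|ω_lever| = |0.0605·20.84·+0.21328| / 0.0503373 = 5.342 rad/s.

5.34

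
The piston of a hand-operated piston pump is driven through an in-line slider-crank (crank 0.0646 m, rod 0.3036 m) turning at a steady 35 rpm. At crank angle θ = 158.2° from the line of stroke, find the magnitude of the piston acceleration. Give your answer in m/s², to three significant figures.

0.671

ω = 2π·35/60 = 3.665 rad/s
x(θ) = r cosθ + √(L² − r² sin²θ); with ω constant, a = ω²·d²x/dθ².
d²x/dθ² = −r cosθ − r²(cos2θ)/√u − r⁴ sin²2θ/(4u^{3/2}),  u = L² − r² sin²θ = 0.0915974 m².
Substituting r = 0.0646 m, L = 0.3036 m, θ = 158.2°: d²x/dθ² = +0.04992 m.
a = ω²·d²x/dθ² = (3.665)²·(+0.04992) = +0.67061 m/s²;  |a| = 0.67061 m/s².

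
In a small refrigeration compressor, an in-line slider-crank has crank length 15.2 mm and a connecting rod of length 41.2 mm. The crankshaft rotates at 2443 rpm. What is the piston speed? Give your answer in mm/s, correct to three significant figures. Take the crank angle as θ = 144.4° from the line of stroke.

ω = 2π·2443/60 = 255.8 rad/s
For an in-line slider-crank, x = r cosθ + √(L² − r² sin²θ), so v = −rω sinθ·[1 + r cosθ/√(L² − r² sin²θ)].
With r = 0.0152 m, L = 0.0412 m, θ = 144.4°: √(L² − r² sin²θ) = 0.040239 m.
v = −0.0152·255.8·0.58212·[1 + 0.0152·-0.81310/0.040239] = -1.5684 m/s.
|v| = 1.5684 m/s = 1568.4 mm/s.

1570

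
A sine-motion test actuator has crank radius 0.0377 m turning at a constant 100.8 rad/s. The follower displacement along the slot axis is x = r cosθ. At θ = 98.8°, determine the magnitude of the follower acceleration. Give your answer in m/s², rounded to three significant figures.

ω = 100.8 rad/s
x = r cosθ ⇒ ẍ = −rω² cosθ (ω constant).
|a| = rω²|cosθ| = 0.0377·(100.8)²·|cos 98.8°| = 58.602 m/s².

58.6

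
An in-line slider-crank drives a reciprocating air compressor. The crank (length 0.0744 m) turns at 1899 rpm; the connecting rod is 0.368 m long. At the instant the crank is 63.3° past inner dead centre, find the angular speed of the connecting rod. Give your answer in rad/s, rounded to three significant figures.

ω = 198.9 rad/s (converted from 1899 rpm).
The rod makes angle φ with the slider axis where L sinφ = r sinθ; differentiating, L cosφ·φ̇ = r ω cosθ.
L cosφ = √(L² − r² sin²θ) = 0.36195 m.
|ω_rod| = r ω |cosθ| / √(L² − r² sin²θ) = 0.0744·198.9·0.44932/0.36195 = 18.367 rad/s.

18.4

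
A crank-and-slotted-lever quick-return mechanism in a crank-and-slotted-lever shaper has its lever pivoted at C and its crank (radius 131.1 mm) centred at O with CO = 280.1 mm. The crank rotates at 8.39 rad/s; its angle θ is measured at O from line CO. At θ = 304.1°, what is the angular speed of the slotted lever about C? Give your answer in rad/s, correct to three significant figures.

ω = 8.39 rad/s
Crank pin A relative to C: A = (d + r cosθ, r sinθ); lever angle φ = atan2(r sinθ, d + r cosθ).
Differentiating tanφ: φ̇ = rω(d cosθ + r)/(d² + r² + 2dr cosθ).
d² + r² + 2dr cosθ = |CA|² = 0.136818 m²;  d cosθ + r = +0.28813 m.
|ω_lever| = |0.1311·8.39·+0.28813| / 0.136818 = 2.3164 rad/s.

2.32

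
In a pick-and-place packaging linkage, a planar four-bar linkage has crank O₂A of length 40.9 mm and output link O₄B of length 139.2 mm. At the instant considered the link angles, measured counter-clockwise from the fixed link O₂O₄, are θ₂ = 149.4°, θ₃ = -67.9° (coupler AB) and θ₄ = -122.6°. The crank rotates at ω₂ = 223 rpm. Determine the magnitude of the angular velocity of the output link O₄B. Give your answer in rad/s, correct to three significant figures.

ω₂ = 23.35 rad/s (from 223 rpm).
Differentiating the loop-closure r₂e^{iθ₂}+r₃e^{iθ₃}=r₁+r₄e^{iθ₄} gives r₂ω₂e^{iθ₂}+r₃ω₃e^{iθ₃}=r₄ω₄e^{iθ₄}.
Eliminating the other unknown: ω₄ = r₂ω₂ sin(θ₂−θ₃) / [r₄ sin(θ₄−θ₃)].
Numerator sine = -0.60599; denominator sine = -0.81614.
Result = 0.0409·23.35·(-0.60599) / (0.1392·(-0.81614)) = +5.0947 rad/s; magnitude 5.0947 rad/s.

5.09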